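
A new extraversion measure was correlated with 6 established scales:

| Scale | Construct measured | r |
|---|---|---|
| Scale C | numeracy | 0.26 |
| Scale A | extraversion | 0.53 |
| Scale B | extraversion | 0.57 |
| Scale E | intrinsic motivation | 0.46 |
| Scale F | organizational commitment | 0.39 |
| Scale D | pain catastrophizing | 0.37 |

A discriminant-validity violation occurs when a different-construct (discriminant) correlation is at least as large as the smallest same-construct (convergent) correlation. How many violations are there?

0

Convergent (same construct = extraversion): Scale A, Scale B.
Smallest convergent = 0.53. Discriminant values: 0.26, 0.46, 0.39, 0.37; count ≥ 0.53 → 0.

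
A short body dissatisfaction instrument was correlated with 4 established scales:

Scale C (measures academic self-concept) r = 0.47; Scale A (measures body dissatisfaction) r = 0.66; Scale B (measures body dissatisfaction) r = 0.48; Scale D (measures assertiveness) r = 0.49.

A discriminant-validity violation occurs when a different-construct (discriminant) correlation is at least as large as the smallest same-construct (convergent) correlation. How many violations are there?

Convergent (same construct = body dissatisfaction): Scale A, Scale B.
Smallest convergent = 0.48. Discriminant values: 0.47, 0.49; count ≥ 0.48 → 1.

1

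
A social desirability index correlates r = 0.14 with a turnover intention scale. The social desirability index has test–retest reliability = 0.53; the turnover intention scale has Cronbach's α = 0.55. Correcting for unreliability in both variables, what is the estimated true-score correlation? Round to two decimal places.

0.26

r_true = r_obs / √(r_xx · r_yy) = 0.14 / √(0.53 × 0.55) = 0.14 / √0.2915 = 0.14 / 0.5399 ≈ 0.26.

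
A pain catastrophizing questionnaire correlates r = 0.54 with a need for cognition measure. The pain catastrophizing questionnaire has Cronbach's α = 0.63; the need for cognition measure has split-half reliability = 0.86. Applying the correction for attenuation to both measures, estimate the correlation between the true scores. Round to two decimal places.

0.73

r_true = r_obs / √(r_xx · r_yy) = 0.54 / √(0.63 × 0.86) = 0.54 / √0.5418 = 0.54 / 0.7361 ≈ 0.73.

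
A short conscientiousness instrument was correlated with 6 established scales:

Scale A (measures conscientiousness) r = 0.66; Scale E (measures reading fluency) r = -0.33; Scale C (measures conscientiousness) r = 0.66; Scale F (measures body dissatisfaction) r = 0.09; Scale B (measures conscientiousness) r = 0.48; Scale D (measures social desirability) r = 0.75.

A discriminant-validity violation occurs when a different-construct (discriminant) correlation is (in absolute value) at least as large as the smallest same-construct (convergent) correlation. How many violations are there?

Convergent (same construct = conscientiousness): Scale A, Scale C, Scale B.
Smallest convergent = 0.48. Discriminant |r|: 0.33, 0.09, 0.75; count ≥ 0.48 → 1.

1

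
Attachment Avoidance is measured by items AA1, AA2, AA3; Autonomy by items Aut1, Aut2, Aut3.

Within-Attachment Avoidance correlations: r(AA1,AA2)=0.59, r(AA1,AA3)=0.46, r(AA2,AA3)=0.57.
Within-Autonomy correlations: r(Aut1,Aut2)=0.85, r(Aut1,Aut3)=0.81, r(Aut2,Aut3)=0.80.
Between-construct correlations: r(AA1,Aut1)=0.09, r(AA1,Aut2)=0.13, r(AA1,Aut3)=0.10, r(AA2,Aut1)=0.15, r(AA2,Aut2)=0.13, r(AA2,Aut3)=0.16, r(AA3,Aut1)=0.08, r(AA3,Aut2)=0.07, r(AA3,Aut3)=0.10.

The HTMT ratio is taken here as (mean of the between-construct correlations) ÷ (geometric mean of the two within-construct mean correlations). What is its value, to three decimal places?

Mean heterotrait r = 1.01/9 = 0.1122.
Mean within-AA = 1.62/3 = 0.5400; mean within-Aut = 2.46/3 = 0.8200.
Geometric mean = √(0.5400 × 0.8200) = 0.6654.
HTMT = 0.1122 / 0.6654 = 0.169.

0.169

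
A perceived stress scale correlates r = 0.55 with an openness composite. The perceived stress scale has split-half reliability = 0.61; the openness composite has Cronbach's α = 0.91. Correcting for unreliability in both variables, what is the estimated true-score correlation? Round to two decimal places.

r_true = r_obs / √(r_xx · r_yy) = 0.55 / √(0.61 × 0.91) = 0.55 / √0.5551 = 0.55 / 0.7451 ≈ 0.74.

0.74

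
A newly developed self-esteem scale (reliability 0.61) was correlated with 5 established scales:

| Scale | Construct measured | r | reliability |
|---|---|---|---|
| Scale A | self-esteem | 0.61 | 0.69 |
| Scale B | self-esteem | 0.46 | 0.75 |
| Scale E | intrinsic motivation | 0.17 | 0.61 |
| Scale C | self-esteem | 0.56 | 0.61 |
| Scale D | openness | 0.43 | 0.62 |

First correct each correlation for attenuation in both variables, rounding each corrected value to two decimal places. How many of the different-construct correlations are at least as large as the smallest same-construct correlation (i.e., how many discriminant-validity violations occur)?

Disattenuated r (r / √(r_scale · r_new)):
  Scale A (conv): 0.61 / √(0.69·0.61) = 0.94
  Scale B (conv): 0.46 / √(0.75·0.61) = 0.68
  Scale E (disc): 0.17 / √(0.61·0.61) = 0.28
  Scale C (conv): 0.56 / √(0.61·0.61) = 0.92
  Scale D (disc): 0.43 / √(0.62·0.61) = 0.70
Smallest convergent = 0.68. Discriminant values: 0.28, 0.70; count ≥ 0.68 → 1.

1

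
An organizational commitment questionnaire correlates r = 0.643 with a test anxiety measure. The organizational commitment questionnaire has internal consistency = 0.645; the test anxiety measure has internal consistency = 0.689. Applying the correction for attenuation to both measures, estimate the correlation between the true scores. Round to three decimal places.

0.965

r_true = r_obs / √(r_xx · r_yy) = 0.643 / √(0.645 × 0.689) = 0.643 / √0.444405 = 0.643 / 0.6666 ≈ 0.965.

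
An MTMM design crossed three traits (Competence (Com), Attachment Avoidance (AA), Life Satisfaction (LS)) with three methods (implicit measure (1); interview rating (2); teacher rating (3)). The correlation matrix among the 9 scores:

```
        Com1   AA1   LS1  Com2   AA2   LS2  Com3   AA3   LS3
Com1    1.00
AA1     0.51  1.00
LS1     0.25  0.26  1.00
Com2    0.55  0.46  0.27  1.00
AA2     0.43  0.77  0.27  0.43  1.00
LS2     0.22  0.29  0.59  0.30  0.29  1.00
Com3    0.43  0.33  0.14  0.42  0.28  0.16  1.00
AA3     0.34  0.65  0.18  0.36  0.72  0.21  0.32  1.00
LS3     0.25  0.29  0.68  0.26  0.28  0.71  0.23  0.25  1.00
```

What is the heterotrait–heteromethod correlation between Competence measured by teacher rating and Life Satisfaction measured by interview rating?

0.16

Different traits and methods: r(Com3, LS2) = 0.16.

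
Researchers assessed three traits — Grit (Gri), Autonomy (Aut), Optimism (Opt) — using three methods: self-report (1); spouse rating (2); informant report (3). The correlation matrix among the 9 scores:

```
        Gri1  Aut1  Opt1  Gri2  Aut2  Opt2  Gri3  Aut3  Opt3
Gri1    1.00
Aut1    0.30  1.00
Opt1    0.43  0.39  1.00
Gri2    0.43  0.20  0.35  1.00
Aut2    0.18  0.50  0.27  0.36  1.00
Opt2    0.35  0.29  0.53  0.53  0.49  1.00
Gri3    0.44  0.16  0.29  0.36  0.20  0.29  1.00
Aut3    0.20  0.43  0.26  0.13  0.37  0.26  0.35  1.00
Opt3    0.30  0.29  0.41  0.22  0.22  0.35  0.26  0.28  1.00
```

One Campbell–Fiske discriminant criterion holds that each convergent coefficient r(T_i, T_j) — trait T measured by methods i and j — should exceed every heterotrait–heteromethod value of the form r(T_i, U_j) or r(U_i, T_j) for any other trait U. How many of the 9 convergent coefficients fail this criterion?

Convergent coefficients and their comparison sets:
Gri (methods 1·2): 0.43 vs {0.18, 0.20, 0.35, 0.35} → pass.
Gri (methods 1·3): 0.44 vs {0.20, 0.16, 0.30, 0.29} → pass.
Gri (methods 2·3): 0.36 vs {0.13, 0.20, 0.22, 0.29} → pass.
Aut (methods 1·2): 0.50 vs {0.20, 0.18, 0.29, 0.27} → pass.
Aut (methods 1·3): 0.43 vs {0.16, 0.20, 0.29, 0.26} → pass.
Aut (methods 2·3): 0.37 vs {0.20, 0.13, 0.22, 0.26} → pass.
Opt (methods 1·2): 0.53 vs {0.35, 0.35, 0.27, 0.29} → pass.
Opt (methods 1·3): 0.41 vs {0.29, 0.30, 0.26, 0.29} → pass.
Opt (methods 2·3): 0.35 vs {0.29, 0.22, 0.26, 0.22} → pass.
0 of 9 fail.

0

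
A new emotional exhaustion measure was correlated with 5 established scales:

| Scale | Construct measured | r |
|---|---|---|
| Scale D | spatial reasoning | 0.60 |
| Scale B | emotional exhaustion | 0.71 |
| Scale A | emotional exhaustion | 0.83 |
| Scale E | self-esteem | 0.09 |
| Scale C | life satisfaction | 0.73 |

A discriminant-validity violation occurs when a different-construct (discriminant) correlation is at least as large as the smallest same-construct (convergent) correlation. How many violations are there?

1

Convergent (same construct = emotional exhaustion): Scale B, Scale A.
Smallest convergent = 0.71. Discriminant values: 0.60, 0.09, 0.73; count ≥ 0.71 → 1.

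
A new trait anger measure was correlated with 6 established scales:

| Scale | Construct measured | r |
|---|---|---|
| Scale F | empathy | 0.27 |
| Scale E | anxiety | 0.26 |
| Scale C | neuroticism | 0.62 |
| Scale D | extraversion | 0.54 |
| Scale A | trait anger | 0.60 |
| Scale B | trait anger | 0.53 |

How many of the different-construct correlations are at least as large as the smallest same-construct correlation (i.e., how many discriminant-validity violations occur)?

2

Convergent (same construct = trait anger): Scale A, Scale B.
Smallest convergent = 0.53. Discriminant values: 0.27, 0.26, 0.62, 0.54; count ≥ 0.53 → 2.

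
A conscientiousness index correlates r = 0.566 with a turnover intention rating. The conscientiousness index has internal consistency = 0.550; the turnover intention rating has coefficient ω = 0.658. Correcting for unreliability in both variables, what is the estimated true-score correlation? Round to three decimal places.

0.941

r_true = r_obs / √(r_xx · r_yy) = 0.566 / √(0.550 × 0.658) = 0.566 / √0.361900 = 0.566 / 0.6016 ≈ 0.941.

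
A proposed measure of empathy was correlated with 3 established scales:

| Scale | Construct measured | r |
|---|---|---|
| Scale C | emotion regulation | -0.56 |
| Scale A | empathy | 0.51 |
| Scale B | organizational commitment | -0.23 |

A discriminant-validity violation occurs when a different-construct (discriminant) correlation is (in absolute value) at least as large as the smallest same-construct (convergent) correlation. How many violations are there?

1

Convergent (same construct = empathy): Scale A.
Smallest convergent = 0.51. Discriminant |r|: 0.56, 0.23; count ≥ 0.51 → 1.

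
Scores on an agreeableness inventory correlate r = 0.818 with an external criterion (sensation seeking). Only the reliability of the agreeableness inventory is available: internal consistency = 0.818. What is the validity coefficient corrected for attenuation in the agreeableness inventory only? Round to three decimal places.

0.904

Single correction: r_c = r_obs / √r_xx = 0.818 / √0.818 = 0.818 / 0.9044 ≈ 0.904.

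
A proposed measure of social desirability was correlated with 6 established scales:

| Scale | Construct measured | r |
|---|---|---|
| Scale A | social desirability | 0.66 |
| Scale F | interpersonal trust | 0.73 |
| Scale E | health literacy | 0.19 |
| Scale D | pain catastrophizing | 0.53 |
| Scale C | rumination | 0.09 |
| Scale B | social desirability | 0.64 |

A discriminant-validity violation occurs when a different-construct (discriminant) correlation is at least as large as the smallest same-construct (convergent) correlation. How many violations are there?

Convergent (same construct = social desirability): Scale A, Scale B.
Smallest convergent = 0.64. Discriminant values: 0.73, 0.19, 0.53, 0.09; count ≥ 0.64 → 1.

1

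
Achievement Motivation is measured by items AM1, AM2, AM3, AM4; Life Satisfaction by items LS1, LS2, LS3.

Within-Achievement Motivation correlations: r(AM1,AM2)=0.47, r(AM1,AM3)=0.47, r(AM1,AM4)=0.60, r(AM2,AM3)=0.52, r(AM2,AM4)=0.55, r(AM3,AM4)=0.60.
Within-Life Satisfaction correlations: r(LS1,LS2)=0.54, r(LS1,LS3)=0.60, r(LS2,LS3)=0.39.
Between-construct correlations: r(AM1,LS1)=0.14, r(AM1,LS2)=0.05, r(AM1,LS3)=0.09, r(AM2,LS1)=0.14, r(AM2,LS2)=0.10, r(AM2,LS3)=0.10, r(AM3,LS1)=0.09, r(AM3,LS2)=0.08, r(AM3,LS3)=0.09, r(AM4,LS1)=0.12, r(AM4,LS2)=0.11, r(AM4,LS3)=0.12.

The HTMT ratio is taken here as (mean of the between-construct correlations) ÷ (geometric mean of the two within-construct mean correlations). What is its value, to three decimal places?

0.196

Mean between = 1.23/12 = 0.1025.
Mean within-AM = 3.21/6 = 0.5350; mean within-LS = 1.53/3 = 0.5100.
Geometric mean = √(0.5350 × 0.5100) = 0.5224.
HTMT = 0.1025 / 0.5224 = 0.196.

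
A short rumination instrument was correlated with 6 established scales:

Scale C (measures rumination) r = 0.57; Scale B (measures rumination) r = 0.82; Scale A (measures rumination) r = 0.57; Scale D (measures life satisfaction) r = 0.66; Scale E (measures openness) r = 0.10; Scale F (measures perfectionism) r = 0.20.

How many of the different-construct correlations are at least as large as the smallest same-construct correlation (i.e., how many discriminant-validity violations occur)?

1

Convergent (same construct = rumination): Scale C, Scale B, Scale A.
Smallest convergent = 0.57. Discriminant values: 0.66, 0.10, 0.20; count ≥ 0.57 → 1.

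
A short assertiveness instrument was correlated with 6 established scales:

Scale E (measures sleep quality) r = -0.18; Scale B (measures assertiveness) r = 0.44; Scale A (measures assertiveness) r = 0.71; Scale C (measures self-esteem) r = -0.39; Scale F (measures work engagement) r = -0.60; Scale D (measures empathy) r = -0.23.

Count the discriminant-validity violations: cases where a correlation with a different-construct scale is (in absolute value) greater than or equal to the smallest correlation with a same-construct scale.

Convergent (same construct = assertiveness): Scale B, Scale A.
Smallest convergent = 0.44. Discriminant |r|: 0.18, 0.39, 0.60, 0.23; count ≥ 0.44 → 1.

1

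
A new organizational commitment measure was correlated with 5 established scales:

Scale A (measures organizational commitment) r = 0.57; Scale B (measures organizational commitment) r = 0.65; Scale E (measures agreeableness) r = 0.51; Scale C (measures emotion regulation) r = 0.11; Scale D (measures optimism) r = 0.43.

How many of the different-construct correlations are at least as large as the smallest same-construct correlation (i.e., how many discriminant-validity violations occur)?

0

Convergent (same construct = organizational commitment): Scale A, Scale B.
Smallest convergent = 0.57. Discriminant values: 0.51, 0.11, 0.43; count ≥ 0.57 → 0.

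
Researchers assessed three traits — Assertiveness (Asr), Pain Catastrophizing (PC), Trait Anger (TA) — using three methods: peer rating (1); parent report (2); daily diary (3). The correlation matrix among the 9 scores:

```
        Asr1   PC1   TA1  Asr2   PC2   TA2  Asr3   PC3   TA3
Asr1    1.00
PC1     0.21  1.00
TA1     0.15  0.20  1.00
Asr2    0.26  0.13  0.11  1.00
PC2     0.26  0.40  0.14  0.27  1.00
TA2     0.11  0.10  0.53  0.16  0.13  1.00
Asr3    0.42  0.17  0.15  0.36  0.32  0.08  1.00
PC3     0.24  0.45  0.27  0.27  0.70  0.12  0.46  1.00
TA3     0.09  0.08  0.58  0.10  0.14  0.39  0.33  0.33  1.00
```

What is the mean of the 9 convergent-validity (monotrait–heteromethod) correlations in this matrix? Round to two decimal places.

Convergent values: 0.26, 0.42, 0.36, 0.40, 0.45, 0.70, 0.53, 0.58, 0.39; mean = 4.09/9 = 0.45.

0.45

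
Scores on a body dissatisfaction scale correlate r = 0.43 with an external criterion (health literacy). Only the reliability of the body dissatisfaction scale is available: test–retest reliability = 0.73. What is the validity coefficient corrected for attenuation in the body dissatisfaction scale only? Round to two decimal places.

0.50

Single correction: r_c = r_obs / √r_xx = 0.43 / √0.73 = 0.43 / 0.8544 ≈ 0.50.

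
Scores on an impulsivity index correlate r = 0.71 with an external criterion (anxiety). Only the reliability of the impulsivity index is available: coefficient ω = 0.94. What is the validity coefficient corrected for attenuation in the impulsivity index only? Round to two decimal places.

Single correction: r_c = r_obs / √r_xx = 0.71 / √0.94 = 0.71 / 0.9695 ≈ 0.73.

0.73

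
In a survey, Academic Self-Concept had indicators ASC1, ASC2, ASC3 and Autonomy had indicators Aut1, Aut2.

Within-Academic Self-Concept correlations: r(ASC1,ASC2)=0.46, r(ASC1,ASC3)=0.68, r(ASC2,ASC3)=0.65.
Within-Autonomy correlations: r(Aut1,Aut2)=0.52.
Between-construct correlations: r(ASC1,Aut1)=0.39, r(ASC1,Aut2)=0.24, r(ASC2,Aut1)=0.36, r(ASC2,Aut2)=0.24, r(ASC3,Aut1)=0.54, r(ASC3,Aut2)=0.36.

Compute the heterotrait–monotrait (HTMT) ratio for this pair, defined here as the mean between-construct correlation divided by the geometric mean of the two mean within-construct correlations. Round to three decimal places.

Mean between = 2.13/6 = 0.3550.
Mean within-ASC = 1.79/3 = 0.5967; mean within-Aut = 0.52/1 = 0.5200.
Geometric mean = √(0.5967 × 0.5200) = 0.5570.
HTMT = 0.3550 / 0.5570 = 0.637.

0.637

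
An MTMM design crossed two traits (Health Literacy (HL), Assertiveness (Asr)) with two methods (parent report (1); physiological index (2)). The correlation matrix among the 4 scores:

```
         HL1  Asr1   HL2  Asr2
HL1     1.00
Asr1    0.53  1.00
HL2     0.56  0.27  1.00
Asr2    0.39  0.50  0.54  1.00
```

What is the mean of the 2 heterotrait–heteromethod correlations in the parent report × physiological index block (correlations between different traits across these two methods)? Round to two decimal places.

0.33

HTHM values (method 1 × method 2): 0.39, 0.27; mean = 0.66/2 = 0.33.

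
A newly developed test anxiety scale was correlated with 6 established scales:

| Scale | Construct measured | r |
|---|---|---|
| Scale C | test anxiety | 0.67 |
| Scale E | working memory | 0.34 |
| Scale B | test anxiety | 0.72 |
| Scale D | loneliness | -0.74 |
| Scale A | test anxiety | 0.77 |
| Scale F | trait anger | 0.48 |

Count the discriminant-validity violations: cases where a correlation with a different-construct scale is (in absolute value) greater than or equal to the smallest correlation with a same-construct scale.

Convergent (same construct = test anxiety): Scale C, Scale B, Scale A.
Smallest convergent = 0.67. Discriminant |r|: 0.34, 0.74, 0.48; count ≥ 0.67 → 1.

1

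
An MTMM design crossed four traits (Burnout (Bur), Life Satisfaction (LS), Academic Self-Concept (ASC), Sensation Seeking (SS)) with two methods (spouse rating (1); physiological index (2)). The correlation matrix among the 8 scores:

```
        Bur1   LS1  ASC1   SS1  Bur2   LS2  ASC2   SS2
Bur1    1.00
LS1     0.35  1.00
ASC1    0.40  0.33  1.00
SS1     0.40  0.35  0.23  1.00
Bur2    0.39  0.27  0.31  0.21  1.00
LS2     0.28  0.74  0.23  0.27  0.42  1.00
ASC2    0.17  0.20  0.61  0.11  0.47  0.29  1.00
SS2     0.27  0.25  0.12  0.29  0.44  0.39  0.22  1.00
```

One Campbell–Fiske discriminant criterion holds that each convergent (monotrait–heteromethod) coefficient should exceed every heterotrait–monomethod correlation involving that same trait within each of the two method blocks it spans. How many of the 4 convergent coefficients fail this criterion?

2

Each convergent coefficient versus the relevant comparison correlations:
Bur (methods 1·2): 0.39 vs {0.35, 0.42, 0.40, 0.47, 0.40, 0.44} → fail.
LS (methods 1·2): 0.74 vs {0.35, 0.42, 0.33, 0.29, 0.35, 0.39} → pass.
ASC (methods 1·2): 0.61 vs {0.40, 0.47, 0.33, 0.29, 0.23, 0.22} → pass.
SS (methods 1·2): 0.29 vs {0.40, 0.44, 0.35, 0.39, 0.23, 0.22} → fail.
2 of 4 fail.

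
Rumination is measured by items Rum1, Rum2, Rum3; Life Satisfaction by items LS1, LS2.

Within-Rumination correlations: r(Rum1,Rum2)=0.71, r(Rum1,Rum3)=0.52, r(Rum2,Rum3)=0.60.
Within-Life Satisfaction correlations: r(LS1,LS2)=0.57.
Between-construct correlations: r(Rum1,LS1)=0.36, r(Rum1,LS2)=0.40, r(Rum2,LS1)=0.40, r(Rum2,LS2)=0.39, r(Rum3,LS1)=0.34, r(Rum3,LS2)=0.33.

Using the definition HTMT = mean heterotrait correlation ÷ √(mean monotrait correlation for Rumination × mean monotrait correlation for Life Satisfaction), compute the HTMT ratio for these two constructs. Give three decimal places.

0.627

Mean heterotrait r = 2.22/6 = 0.3700.
Mean within-Rum = 1.83/3 = 0.6100; mean within-LS = 0.57/1 = 0.5700.
Geometric mean = √(0.6100 × 0.5700) = 0.5897.
HTMT = 0.3700 / 0.5897 = 0.627.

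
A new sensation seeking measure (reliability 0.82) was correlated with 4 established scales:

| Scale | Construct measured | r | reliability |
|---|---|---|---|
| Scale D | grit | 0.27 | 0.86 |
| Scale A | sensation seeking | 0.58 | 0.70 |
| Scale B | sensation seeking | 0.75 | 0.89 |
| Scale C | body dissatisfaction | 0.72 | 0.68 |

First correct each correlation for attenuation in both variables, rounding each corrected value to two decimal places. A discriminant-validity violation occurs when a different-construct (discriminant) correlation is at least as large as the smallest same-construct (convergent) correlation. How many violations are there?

Disattenuated r (r / √(r_scale · r_new)):
  Scale D (disc): 0.27 / √(0.86·0.82) = 0.32
  Scale A (conv): 0.58 / √(0.70·0.82) = 0.77
  Scale B (conv): 0.75 / √(0.89·0.82) = 0.88
  Scale C (disc): 0.72 / √(0.68·0.82) = 0.96
Smallest convergent = 0.77. Discriminant values: 0.32, 0.96; count ≥ 0.77 → 1.

1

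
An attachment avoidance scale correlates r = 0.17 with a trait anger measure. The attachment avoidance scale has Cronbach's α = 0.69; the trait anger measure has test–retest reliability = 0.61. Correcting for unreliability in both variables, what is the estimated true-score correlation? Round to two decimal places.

r_true = r_obs / √(r_xx · r_yy) = 0.17 / √(0.69 × 0.61) = 0.17 / √0.4209 = 0.17 / 0.6488 ≈ 0.26.

0.26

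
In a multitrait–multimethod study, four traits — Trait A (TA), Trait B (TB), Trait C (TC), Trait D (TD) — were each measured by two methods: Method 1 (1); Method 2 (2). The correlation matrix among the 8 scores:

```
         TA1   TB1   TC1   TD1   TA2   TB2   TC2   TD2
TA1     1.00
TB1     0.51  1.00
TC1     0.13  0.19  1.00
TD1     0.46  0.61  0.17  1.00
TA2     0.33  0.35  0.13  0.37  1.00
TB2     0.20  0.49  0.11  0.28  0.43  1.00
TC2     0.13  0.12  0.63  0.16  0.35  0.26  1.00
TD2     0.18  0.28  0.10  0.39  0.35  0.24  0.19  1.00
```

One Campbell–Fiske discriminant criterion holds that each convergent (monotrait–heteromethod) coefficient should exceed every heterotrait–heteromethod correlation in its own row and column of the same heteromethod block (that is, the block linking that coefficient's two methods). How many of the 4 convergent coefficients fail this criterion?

Each convergent coefficient versus the relevant comparison correlations:
TA (methods 1·2): 0.33 vs {0.20, 0.35, 0.13, 0.13, 0.18, 0.37} → fail.
TB (methods 1·2): 0.49 vs {0.35, 0.20, 0.12, 0.11, 0.28, 0.28} → pass.
TC (methods 1·2): 0.63 vs {0.13, 0.13, 0.11, 0.12, 0.10, 0.16} → pass.
TD (methods 1·2): 0.39 vs {0.37, 0.18, 0.28, 0.28, 0.16, 0.10} → pass.
1 of 4 fail.

1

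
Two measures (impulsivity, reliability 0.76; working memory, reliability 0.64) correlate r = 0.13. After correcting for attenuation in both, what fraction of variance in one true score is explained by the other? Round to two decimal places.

Disattenuated r = 0.13 / √(0.76 × 0.64) = 0.13 / 0.6974 = 0.1864.
Shared true-score variance = 0.1864² = 0.0347 ≈ 0.03.

0.03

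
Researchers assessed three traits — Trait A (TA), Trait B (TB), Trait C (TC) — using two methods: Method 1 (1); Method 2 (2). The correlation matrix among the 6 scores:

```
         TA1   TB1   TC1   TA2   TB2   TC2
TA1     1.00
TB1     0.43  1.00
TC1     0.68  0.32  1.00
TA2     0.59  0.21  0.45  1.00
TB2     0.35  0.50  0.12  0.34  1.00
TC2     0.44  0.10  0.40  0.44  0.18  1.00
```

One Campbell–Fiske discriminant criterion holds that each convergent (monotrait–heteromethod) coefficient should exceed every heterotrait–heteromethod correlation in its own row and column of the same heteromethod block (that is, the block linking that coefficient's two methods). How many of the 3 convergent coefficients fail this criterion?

1

Checking each validity diagonal entry against its comparison values:
TA (methods 1·2): 0.59 vs {0.35, 0.21, 0.44, 0.45} → pass.
TB (methods 1·2): 0.50 vs {0.21, 0.35, 0.10, 0.12} → pass.
TC (methods 1·2): 0.40 vs {0.45, 0.44, 0.12, 0.10} → fail.
1 of 3 fail.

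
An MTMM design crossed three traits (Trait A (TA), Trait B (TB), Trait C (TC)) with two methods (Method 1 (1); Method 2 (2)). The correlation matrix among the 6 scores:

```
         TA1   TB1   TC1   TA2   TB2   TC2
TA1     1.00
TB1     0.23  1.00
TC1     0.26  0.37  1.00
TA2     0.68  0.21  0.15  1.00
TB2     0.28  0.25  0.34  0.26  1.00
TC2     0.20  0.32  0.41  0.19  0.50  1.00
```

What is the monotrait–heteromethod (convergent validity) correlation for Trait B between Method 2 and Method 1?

Same trait (TB), different methods: r(TB2, TB1) = 0.25.

0.25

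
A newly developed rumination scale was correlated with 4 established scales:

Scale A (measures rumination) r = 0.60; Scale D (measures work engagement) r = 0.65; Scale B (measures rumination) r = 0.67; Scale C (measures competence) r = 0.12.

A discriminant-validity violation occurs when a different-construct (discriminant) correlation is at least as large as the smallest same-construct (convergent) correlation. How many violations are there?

Convergent (same construct = rumination): Scale A, Scale B.
Smallest convergent = 0.60. Discriminant values: 0.65, 0.12; count ≥ 0.60 → 1.

1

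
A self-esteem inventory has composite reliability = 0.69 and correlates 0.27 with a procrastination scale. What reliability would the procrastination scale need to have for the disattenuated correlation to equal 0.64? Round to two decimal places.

r_true = r_obs / √(r_xx · r_yy) ⇒ 0.64 = 0.27 / √(0.69 · r_yy).
√(0.69 · r_yy) = 0.27 / 0.64 = 0.4219; 0.69 · r_yy = 0.1780; r_yy = 0.1780 / 0.69 ≈ 0.26.

0.26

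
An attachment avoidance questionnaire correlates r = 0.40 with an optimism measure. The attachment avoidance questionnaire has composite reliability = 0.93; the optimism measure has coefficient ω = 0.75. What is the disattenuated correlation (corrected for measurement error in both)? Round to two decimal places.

r_true = r_obs / √(r_xx · r_yy) = 0.40 / √(0.93 × 0.75) = 0.40 / √0.6975 = 0.40 / 0.8352 ≈ 0.48.

0.48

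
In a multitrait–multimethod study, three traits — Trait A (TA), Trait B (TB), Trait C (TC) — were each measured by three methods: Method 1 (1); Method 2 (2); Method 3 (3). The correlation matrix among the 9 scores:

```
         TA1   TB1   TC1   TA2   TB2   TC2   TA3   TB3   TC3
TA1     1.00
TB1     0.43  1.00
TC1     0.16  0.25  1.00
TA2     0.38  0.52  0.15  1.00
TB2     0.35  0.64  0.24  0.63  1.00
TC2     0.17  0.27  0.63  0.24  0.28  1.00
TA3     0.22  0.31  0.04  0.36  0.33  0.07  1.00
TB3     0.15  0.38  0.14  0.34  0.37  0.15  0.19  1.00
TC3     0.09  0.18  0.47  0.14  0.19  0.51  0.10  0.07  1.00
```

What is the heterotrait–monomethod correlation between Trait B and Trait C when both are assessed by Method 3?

0.07

Different traits, same method: r(TB3, TC3) = 0.07.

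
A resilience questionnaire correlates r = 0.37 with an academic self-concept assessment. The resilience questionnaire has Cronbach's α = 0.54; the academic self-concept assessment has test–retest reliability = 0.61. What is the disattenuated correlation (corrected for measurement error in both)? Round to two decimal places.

0.64

r_true = r_obs / √(r_xx · r_yy) = 0.37 / √(0.54 × 0.61) = 0.37 / √0.3294 = 0.37 / 0.5739 ≈ 0.64.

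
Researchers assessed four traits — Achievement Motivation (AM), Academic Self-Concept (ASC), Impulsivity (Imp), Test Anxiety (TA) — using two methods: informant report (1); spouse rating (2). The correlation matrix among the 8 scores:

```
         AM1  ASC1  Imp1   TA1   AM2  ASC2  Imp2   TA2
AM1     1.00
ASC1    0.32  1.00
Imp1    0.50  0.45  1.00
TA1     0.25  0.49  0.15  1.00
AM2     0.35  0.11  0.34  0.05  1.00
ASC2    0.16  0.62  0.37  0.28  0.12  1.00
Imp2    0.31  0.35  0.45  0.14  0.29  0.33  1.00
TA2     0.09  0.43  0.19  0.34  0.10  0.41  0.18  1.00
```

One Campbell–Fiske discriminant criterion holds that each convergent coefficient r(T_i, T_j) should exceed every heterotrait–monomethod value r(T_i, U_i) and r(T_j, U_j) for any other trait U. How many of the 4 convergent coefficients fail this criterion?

3

Each convergent coefficient versus the relevant comparison correlations:
AM (methods 1·2): 0.35 vs {0.32, 0.12, 0.50, 0.29, 0.25, 0.10} → fail.
ASC (methods 1·2): 0.62 vs {0.32, 0.12, 0.45, 0.33, 0.49, 0.41} → pass.
Imp (methods 1·2): 0.45 vs {0.50, 0.29, 0.45, 0.33, 0.15, 0.18} → fail.
TA (methods 1·2): 0.34 vs {0.25, 0.10, 0.49, 0.41, 0.15, 0.18} → fail.
3 of 4 fail.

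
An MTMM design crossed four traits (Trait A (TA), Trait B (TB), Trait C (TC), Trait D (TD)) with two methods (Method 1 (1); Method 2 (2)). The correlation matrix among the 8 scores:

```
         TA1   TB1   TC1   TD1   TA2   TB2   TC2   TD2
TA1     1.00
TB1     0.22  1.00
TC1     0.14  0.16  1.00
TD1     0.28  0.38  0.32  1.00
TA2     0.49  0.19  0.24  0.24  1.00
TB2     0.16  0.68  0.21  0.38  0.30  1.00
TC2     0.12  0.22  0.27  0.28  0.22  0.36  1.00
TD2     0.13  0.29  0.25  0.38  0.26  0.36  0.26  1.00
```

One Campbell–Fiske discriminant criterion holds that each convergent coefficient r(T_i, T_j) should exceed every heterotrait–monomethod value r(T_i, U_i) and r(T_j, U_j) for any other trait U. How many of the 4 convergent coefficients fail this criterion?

Convergent coefficients and their comparison sets:
TA (methods 1·2): 0.49 vs {0.22, 0.30, 0.14, 0.22, 0.28, 0.26} → pass.
TB (methods 1·2): 0.68 vs {0.22, 0.30, 0.16, 0.36, 0.38, 0.36} → pass.
TC (methods 1·2): 0.27 vs {0.14, 0.22, 0.16, 0.36, 0.32, 0.26} → fail.
TD (methods 1·2): 0.38 vs {0.28, 0.26, 0.38, 0.36, 0.32, 0.26} → fail.
2 of 4 fail.

2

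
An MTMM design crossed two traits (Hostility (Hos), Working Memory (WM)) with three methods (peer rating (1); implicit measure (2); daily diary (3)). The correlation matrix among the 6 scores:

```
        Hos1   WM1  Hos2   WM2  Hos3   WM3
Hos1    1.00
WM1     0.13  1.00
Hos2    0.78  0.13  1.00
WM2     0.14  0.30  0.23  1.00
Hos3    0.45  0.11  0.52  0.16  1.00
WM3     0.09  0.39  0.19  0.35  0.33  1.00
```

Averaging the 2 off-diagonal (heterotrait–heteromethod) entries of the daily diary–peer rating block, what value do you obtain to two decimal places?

0.10

HTHM values (method 3 × method 1): 0.11, 0.09; mean = 0.20/2 = 0.10.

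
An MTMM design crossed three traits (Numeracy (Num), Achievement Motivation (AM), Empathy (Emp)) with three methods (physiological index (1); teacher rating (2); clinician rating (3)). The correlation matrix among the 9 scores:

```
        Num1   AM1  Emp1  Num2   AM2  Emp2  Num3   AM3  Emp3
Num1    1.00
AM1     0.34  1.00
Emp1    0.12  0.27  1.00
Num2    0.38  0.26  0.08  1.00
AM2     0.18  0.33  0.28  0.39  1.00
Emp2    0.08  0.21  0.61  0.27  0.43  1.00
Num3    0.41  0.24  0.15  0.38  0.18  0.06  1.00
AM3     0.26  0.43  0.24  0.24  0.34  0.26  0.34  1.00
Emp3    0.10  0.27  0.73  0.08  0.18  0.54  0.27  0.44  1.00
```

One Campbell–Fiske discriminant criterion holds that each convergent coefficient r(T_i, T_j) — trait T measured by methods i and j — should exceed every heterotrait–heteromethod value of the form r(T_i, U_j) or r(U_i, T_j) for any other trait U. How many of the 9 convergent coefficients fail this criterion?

Each convergent coefficient versus the relevant comparison correlations:
Num (methods 1·2): 0.38 vs {0.18, 0.26, 0.08, 0.08} → pass.
Num (methods 1·3): 0.41 vs {0.26, 0.24, 0.10, 0.15} → pass.
Num (methods 2·3): 0.38 vs {0.24, 0.18, 0.08, 0.06} → pass.
AM (methods 1·2): 0.33 vs {0.26, 0.18, 0.21, 0.28} → pass.
AM (methods 1·3): 0.43 vs {0.24, 0.26, 0.27, 0.24} → pass.
AM (methods 2·3): 0.34 vs {0.18, 0.24, 0.18, 0.26} → pass.
Emp (methods 1·2): 0.61 vs {0.08, 0.08, 0.28, 0.21} → pass.
Emp (methods 1·3): 0.73 vs {0.15, 0.10, 0.24, 0.27} → pass.
Emp (methods 2·3): 0.54 vs {0.06, 0.08, 0.26, 0.18} → pass.
0 of 9 fail.

0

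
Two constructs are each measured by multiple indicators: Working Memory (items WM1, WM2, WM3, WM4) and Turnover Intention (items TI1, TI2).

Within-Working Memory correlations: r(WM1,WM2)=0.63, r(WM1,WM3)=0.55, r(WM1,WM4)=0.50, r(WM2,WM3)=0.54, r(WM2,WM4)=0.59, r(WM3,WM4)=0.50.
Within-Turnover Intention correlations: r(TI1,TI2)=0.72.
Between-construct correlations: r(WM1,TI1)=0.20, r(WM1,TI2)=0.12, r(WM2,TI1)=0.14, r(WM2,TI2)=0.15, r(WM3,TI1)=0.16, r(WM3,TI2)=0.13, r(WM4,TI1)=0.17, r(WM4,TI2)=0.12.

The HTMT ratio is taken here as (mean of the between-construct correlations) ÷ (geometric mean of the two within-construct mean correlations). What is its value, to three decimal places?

0.236

Mean between = 1.19/8 = 0.1488.
Mean within-WM = 3.31/6 = 0.5517; mean within-TI = 0.72/1 = 0.7200.
Geometric mean = √(0.5517 × 0.7200) = 0.6303.
HTMT = 0.1488 / 0.6303 = 0.236.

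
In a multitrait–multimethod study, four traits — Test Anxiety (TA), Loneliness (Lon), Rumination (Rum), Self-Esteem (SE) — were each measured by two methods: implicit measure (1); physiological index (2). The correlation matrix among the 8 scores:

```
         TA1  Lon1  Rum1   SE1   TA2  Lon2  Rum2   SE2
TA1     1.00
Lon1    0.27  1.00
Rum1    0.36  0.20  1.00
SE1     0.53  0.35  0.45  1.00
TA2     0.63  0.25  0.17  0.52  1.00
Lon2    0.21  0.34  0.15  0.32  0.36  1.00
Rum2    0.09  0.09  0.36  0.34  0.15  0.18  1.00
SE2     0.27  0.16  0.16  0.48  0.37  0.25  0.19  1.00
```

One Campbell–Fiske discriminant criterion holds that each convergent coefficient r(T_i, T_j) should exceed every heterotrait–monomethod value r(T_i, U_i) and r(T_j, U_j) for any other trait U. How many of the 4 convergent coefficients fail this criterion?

3

Each convergent coefficient versus the relevant comparison correlations:
TA (methods 1·2): 0.63 vs {0.27, 0.36, 0.36, 0.15, 0.53, 0.37} → pass.
Lon (methods 1·2): 0.34 vs {0.27, 0.36, 0.20, 0.18, 0.35, 0.25} → fail.
Rum (methods 1·2): 0.36 vs {0.36, 0.15, 0.20, 0.18, 0.45, 0.19} → fail.
SE (methods 1·2): 0.48 vs {0.53, 0.37, 0.35, 0.25, 0.45, 0.19} → fail.
3 of 4 fail.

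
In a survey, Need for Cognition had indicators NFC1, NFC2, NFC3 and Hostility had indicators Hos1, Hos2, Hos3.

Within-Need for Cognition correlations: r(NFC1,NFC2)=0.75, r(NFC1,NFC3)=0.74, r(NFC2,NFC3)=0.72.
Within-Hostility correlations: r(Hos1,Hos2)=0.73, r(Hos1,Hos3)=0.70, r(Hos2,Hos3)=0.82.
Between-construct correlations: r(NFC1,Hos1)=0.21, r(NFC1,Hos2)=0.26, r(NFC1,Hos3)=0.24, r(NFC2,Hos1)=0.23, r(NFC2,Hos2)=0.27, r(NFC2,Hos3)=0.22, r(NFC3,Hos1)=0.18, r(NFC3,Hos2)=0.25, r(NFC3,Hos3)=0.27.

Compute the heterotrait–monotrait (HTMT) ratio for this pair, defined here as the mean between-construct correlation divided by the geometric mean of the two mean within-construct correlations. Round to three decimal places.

0.318

Mean between = 2.13/9 = 0.2367.
Mean within-NFC = 2.21/3 = 0.7367; mean within-Hos = 2.25/3 = 0.7500.
Geometric mean = √(0.7367 × 0.7500) = 0.7433.
HTMT = 0.2367 / 0.7433 = 0.318.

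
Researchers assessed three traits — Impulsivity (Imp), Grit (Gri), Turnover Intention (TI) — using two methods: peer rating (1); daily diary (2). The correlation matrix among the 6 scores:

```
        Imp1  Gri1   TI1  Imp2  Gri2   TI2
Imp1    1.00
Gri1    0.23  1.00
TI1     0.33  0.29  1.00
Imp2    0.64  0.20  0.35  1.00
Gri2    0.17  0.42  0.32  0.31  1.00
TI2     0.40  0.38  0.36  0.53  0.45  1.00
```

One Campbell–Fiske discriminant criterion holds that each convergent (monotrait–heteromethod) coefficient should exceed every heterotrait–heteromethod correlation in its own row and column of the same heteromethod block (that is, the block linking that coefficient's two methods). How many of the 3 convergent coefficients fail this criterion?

Convergent coefficients and their comparison sets:
Imp (methods 1·2): 0.64 vs {0.17, 0.20, 0.40, 0.35} → pass.
Gri (methods 1·2): 0.42 vs {0.20, 0.17, 0.38, 0.32} → pass.
TI (methods 1·2): 0.36 vs {0.35, 0.40, 0.32, 0.38} → fail.
1 of 3 fail.

1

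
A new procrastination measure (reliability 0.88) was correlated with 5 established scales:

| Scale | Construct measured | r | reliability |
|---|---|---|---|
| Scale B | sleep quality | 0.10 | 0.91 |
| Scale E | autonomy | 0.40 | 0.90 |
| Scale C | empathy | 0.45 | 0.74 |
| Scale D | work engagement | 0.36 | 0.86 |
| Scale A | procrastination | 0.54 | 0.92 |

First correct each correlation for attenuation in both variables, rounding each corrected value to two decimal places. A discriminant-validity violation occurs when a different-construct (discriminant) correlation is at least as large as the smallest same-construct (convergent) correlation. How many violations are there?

0

Disattenuated r (r / √(r_scale · r_new)):
  Scale B (disc): 0.10 / √(0.91·0.88) = 0.11
  Scale E (disc): 0.40 / √(0.90·0.88) = 0.45
  Scale C (disc): 0.45 / √(0.74·0.88) = 0.56
  Scale D (disc): 0.36 / √(0.86·0.88) = 0.41
  Scale A (conv): 0.54 / √(0.92·0.88) = 0.60
Smallest convergent = 0.60. Discriminant values: 0.11, 0.45, 0.56, 0.41; count ≥ 0.60 → 0.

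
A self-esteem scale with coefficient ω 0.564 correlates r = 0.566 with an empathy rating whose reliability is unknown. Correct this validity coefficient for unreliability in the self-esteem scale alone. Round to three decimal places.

Single correction: r_c = r_obs / √r_xx = 0.566 / √0.564 = 0.566 / 0.7510 ≈ 0.754.

0.754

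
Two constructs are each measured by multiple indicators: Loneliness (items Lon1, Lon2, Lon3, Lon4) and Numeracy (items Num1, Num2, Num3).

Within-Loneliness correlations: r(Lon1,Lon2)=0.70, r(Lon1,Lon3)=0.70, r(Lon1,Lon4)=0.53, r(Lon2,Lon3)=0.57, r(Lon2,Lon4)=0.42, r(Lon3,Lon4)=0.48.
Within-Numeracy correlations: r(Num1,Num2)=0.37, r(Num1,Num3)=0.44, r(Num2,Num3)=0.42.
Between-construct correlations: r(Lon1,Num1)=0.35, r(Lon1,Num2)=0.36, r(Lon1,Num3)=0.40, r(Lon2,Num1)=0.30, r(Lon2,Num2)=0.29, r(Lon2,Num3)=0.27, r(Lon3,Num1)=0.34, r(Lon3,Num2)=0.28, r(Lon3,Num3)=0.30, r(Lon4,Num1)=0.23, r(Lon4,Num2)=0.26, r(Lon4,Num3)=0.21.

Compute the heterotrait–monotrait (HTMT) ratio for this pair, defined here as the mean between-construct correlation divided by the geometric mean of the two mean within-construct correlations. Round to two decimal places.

0.62

Mean between = 3.59/12 = 0.2992.
Mean within-Lon = 3.40/6 = 0.5667; mean within-Num = 1.23/3 = 0.4100.
Geometric mean = √(0.5667 × 0.4100) = 0.4820.
HTMT = 0.2992 / 0.4820 = 0.62.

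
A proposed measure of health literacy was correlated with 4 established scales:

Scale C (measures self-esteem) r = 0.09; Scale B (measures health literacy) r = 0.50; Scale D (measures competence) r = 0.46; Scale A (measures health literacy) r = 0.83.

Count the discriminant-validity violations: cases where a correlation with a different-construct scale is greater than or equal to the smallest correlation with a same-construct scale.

Convergent (same construct = health literacy): Scale B, Scale A.
Smallest convergent = 0.50. Discriminant values: 0.09, 0.46; count ≥ 0.50 → 0.

0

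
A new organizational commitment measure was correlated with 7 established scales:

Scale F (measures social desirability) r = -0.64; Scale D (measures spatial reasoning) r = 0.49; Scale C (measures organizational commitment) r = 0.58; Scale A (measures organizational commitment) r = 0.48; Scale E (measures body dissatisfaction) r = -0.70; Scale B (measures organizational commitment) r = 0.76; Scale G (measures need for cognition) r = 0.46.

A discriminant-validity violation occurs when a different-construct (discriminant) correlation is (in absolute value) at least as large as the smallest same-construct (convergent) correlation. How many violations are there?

3

Convergent (same construct = organizational commitment): Scale C, Scale A, Scale B.
Smallest convergent = 0.48. Discriminant |r|: 0.64, 0.49, 0.70, 0.46; count ≥ 0.48 → 3.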